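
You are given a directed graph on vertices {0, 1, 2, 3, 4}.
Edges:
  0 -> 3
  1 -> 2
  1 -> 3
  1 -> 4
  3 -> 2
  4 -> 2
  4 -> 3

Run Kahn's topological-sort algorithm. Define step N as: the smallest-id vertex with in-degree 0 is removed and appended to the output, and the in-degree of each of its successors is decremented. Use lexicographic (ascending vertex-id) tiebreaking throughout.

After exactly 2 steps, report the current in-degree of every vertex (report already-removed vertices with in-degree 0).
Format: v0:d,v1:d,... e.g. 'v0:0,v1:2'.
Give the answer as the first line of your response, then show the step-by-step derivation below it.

v0:0,v1:0,v2:2,v3:1,v4:0

step 1: output 0; order=[0]; indeg=(0,0,3,2,1)
step 2: output 1; order=[0,1]; indeg=(0,0,2,1,0)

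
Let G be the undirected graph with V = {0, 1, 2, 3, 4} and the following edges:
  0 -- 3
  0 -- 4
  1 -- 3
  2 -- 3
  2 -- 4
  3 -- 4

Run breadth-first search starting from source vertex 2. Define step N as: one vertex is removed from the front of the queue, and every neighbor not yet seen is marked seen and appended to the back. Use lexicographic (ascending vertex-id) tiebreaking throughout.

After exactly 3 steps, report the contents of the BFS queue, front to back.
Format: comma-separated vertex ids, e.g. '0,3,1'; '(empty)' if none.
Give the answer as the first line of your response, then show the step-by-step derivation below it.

0,1

step 1: dequeue 2; queue=[3,4]; order=2
step 2: dequeue 3; queue=[4,0,1]; order=2,3
step 3: dequeue 4; queue=[0,1]; order=2,3,4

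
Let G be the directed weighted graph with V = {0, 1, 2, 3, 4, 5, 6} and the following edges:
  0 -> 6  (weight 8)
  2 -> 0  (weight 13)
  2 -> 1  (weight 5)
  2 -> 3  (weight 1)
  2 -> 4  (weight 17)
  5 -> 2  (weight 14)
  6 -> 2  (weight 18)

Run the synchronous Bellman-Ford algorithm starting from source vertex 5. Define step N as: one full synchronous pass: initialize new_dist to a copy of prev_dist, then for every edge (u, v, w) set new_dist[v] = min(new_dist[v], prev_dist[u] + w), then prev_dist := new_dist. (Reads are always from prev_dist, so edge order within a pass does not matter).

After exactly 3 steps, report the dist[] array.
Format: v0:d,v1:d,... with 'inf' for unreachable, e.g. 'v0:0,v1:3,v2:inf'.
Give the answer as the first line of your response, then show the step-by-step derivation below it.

v0:27,v1:19,v2:14,v3:15,v4:31,v5:0,v6:35

step 1: dist = v0:inf,v1:inf,v2:14,v3:inf,v4:inf,v5:0,v6:inf
step 2: dist = v0:27,v1:19,v2:14,v3:15,v4:31,v5:0,v6:inf
step 3: dist = v0:27,v1:19,v2:14,v3:15,v4:31,v5:0,v6:35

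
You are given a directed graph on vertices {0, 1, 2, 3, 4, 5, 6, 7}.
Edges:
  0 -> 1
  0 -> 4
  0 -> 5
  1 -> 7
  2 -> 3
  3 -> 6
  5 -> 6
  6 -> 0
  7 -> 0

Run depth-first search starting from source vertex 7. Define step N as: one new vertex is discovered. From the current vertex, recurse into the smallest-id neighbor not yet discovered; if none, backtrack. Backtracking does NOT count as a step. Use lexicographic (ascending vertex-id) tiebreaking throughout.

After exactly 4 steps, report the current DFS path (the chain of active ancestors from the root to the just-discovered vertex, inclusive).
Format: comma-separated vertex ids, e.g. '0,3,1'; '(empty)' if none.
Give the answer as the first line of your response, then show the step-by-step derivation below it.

7,0,4

step 1: discover 7; path=7; order=7
step 2: discover 0; path=7>0; order=7,0
step 3: discover 1; path=7>0>1; order=7,0,1
step 4: discover 4; path=7>0>4; order=7,0,1,4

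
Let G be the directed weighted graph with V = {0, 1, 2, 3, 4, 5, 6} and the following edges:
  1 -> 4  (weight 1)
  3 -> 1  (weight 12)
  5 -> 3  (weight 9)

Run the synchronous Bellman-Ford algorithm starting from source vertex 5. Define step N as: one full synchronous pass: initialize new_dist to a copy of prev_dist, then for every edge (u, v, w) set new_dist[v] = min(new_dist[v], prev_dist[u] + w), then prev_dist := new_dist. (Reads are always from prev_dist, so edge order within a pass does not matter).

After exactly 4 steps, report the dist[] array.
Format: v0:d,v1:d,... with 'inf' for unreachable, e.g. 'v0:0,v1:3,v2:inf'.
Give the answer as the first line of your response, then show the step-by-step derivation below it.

v0:inf,v1:21,v2:inf,v3:9,v4:22,v5:0,v6:inf

step 1: dist = v0:inf,v1:inf,v2:inf,v3:9,v4:inf,v5:0,v6:inf
step 2: dist = v0:inf,v1:21,v2:inf,v3:9,v4:inf,v5:0,v6:inf
step 3: dist = v0:inf,v1:21,v2:inf,v3:9,v4:22,v5:0,v6:inf
step 4: dist = v0:inf,v1:21,v2:inf,v3:9,v4:22,v5:0,v6:inf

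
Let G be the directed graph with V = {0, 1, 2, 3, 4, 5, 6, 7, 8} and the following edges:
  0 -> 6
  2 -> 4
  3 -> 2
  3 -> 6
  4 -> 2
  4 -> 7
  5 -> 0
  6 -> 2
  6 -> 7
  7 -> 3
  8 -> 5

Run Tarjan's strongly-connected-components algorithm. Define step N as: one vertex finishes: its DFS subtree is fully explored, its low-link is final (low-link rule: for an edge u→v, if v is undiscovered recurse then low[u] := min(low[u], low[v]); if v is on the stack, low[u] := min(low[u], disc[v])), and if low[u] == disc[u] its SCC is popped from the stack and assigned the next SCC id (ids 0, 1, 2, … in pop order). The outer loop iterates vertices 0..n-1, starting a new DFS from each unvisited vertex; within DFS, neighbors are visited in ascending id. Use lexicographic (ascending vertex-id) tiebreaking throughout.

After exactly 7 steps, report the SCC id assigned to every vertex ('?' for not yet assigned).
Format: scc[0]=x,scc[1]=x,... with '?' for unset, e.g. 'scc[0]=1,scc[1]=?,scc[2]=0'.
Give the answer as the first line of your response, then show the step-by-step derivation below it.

scc[0]=1,scc[1]=2,scc[2]=0,scc[3]=0,scc[4]=0,scc[5]=?,scc[6]=0,scc[7]=0,scc[8]=?

step 1: low=(low[0]=0,low[1]=?,low[2]=2,low[3]=1,low[4]=2,low[5]=?,low[6]=1,low[7]=4,low[8]=?); scc=(scc[0]=?,scc[1]=?,scc[2]=?,scc[3]=?,scc[4]=?,scc[5]=?,scc[6]=?,scc[7]=?,scc[8]=?)
step 2: low=(low[0]=0,low[1]=?,low[2]=2,low[3]=1,low[4]=2,low[5]=?,low[6]=1,low[7]=1,low[8]=?); scc=(scc[0]=?,scc[1]=?,scc[2]=?,scc[3]=?,scc[4]=?,scc[5]=?,scc[6]=?,scc[7]=?,scc[8]=?)
step 3: low=(low[0]=0,low[1]=?,low[2]=2,low[3]=1,low[4]=1,low[5]=?,low[6]=1,low[7]=1,low[8]=?); scc=(scc[0]=?,scc[1]=?,scc[2]=?,scc[3]=?,scc[4]=?,scc[5]=?,scc[6]=?,scc[7]=?,scc[8]=?)
step 4: low=(low[0]=0,low[1]=?,low[2]=1,low[3]=1,low[4]=1,low[5]=?,low[6]=1,low[7]=1,low[8]=?); scc=(scc[0]=?,scc[1]=?,scc[2]=?,scc[3]=?,scc[4]=?,scc[5]=?,scc[6]=?,scc[7]=?,scc[8]=?)
step 5: low=(low[0]=0,low[1]=?,low[2]=1,low[3]=1,low[4]=1,low[5]=?,low[6]=1,low[7]=1,low[8]=?); scc=(scc[0]=?,scc[1]=?,scc[2]=0,scc[3]=0,scc[4]=0,scc[5]=?,scc[6]=0,scc[7]=0,scc[8]=?)
step 6: low=(low[0]=0,low[1]=?,low[2]=1,low[3]=1,low[4]=1,low[5]=?,low[6]=1,low[7]=1,low[8]=?); scc=(scc[0]=1,scc[1]=?,scc[2]=0,scc[3]=0,scc[4]=0,scc[5]=?,scc[6]=0,scc[7]=0,scc[8]=?)
step 7: low=(low[0]=0,low[1]=6,low[2]=1,low[3]=1,low[4]=1,low[5]=?,low[6]=1,low[7]=1,low[8]=?); scc=(scc[0]=1,scc[1]=2,scc[2]=0,scc[3]=0,scc[4]=0,scc[5]=?,scc[6]=0,scc[7]=0,scc[8]=?)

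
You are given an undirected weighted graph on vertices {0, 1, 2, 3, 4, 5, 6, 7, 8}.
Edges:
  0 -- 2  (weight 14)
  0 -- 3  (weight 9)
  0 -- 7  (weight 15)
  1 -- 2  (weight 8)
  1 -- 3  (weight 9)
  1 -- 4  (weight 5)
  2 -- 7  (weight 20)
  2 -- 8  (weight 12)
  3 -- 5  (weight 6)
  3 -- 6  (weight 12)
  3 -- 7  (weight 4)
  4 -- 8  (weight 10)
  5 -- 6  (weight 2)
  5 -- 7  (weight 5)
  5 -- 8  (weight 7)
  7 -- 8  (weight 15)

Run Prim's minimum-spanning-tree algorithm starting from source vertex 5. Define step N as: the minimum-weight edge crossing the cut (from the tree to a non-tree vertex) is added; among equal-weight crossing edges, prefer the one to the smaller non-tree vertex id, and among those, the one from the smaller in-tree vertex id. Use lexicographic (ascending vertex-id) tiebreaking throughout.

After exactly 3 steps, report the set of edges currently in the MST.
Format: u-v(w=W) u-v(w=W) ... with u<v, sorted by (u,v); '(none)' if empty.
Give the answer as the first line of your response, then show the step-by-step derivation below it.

3-7(w=4) 5-6(w=2) 5-7(w=5)

step 1: add edge 5-6 (w=2); MST = {5-6(w=2)}
step 2: add edge 5-7 (w=5); MST = {5-6(w=2) 5-7(w=5)}
step 3: add edge 3-7 (w=4); MST = {3-7(w=4) 5-6(w=2) 5-7(w=5)}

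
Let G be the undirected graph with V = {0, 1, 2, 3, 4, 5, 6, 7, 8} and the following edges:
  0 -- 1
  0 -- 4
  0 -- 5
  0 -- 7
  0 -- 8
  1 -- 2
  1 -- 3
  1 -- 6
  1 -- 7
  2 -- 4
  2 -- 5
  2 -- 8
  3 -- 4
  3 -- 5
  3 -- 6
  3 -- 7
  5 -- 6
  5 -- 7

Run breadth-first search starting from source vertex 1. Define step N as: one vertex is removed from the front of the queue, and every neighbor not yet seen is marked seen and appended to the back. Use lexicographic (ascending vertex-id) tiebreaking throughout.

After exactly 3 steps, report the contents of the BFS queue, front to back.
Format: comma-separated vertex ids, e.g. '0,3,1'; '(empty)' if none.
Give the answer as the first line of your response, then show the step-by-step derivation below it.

3,6,7,4,5,8

step 1: dequeue 1; queue=[0,2,3,6,7]; order=1
step 2: dequeue 0; queue=[2,3,6,7,4,5,8]; order=1,0
step 3: dequeue 2; queue=[3,6,7,4,5,8]; order=1,0,2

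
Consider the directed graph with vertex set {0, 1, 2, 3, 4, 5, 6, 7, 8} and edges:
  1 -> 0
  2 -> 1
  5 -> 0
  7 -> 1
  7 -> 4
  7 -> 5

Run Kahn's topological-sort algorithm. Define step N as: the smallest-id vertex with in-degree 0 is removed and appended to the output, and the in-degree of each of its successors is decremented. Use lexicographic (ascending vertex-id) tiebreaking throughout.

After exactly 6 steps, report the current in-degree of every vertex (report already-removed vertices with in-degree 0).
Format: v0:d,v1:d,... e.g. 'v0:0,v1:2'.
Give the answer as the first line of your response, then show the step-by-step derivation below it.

v0:1,v1:0,v2:0,v3:0,v4:0,v5:0,v6:0,v7:0,v8:0

step 1: output 2; order=[2]; indeg=(2,1,0,0,1,1,0,0,0)
step 2: output 3; order=[2,3]; indeg=(2,1,0,0,1,1,0,0,0)
step 3: output 6; order=[2,3,6]; indeg=(2,1,0,0,1,1,0,0,0)
step 4: output 7; order=[2,3,6,7]; indeg=(2,0,0,0,0,0,0,0,0)
step 5: output 1; order=[2,3,6,7,1]; indeg=(1,0,0,0,0,0,0,0,0)
step 6: output 4; order=[2,3,6,7,1,4]; indeg=(1,0,0,0,0,0,0,0,0)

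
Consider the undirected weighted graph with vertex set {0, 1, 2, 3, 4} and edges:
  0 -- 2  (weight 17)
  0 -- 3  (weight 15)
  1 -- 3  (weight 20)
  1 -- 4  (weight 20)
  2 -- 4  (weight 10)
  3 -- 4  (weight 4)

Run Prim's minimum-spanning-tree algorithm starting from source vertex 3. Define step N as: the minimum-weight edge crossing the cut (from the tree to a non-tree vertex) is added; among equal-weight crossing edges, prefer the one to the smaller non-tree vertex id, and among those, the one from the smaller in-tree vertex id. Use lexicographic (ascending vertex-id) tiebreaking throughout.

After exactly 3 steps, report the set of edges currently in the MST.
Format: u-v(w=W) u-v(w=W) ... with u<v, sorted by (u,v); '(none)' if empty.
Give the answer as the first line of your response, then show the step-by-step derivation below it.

0-3(w=15) 2-4(w=10) 3-4(w=4)

step 1: add edge 3-4 (w=4); MST = {3-4(w=4)}
step 2: add edge 2-4 (w=10); MST = {2-4(w=10) 3-4(w=4)}
step 3: add edge 0-3 (w=15); MST = {0-3(w=15) 2-4(w=10) 3-4(w=4)}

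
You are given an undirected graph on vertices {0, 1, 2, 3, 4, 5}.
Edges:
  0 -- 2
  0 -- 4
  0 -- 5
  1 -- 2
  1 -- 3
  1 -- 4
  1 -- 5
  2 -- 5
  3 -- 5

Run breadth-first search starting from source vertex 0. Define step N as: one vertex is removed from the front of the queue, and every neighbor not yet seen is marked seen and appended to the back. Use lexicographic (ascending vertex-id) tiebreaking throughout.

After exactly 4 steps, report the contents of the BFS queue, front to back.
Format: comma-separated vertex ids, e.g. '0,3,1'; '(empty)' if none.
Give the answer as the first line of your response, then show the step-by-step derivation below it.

1,3

step 1: dequeue 0; queue=[2,4,5]; order=0
step 2: dequeue 2; queue=[4,5,1]; order=0,2
step 3: dequeue 4; queue=[5,1]; order=0,2,4
step 4: dequeue 5; queue=[1,3]; order=0,2,4,5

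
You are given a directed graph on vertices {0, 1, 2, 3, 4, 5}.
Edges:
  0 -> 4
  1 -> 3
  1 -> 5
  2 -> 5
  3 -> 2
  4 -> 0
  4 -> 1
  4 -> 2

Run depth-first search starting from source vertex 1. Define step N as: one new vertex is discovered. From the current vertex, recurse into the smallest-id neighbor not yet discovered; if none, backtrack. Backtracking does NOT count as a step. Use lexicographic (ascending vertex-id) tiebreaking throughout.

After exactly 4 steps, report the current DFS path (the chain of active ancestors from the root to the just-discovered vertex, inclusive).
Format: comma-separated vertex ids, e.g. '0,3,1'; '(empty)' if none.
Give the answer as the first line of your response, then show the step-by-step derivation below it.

1,3,2,5

step 1: discover 1; path=1; order=1
step 2: discover 3; path=1>3; order=1,3
step 3: discover 2; path=1>3>2; order=1,3,2
step 4: discover 5; path=1>3>2>5; order=1,3,2,5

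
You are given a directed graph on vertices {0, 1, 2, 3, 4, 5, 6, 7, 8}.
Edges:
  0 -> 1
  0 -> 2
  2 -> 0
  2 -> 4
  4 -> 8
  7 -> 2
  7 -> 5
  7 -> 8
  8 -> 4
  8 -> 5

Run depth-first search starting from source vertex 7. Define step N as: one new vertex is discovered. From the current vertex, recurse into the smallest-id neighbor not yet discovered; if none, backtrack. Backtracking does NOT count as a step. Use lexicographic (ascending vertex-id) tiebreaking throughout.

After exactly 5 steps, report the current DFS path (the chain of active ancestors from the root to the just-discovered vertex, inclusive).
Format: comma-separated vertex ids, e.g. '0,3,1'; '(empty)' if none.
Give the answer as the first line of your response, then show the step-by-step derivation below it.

7,2,4

step 1: discover 7; path=7; order=7
step 2: discover 2; path=7>2; order=7,2
step 3: discover 0; path=7>2>0; order=7,2,0
step 4: discover 1; path=7>2>0>1; order=7,2,0,1
step 5: discover 4; path=7>2>4; order=7,2,0,1,4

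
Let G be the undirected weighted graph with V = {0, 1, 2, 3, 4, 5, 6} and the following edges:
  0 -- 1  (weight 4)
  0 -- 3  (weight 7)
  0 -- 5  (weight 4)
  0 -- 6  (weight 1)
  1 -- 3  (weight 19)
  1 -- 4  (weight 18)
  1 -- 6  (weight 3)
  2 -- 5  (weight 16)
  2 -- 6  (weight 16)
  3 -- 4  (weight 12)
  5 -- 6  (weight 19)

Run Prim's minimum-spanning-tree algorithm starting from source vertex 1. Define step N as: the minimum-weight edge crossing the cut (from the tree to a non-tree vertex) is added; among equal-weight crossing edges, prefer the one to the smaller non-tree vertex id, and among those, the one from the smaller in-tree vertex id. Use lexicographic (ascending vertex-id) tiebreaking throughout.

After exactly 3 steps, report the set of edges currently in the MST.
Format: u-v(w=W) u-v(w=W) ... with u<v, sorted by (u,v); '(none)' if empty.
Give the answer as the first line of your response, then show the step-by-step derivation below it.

0-5(w=4) 0-6(w=1) 1-6(w=3)

step 1: add edge 1-6 (w=3); MST = {1-6(w=3)}
step 2: add edge 0-6 (w=1); MST = {0-6(w=1) 1-6(w=3)}
step 3: add edge 0-5 (w=4); MST = {0-5(w=4) 0-6(w=1) 1-6(w=3)}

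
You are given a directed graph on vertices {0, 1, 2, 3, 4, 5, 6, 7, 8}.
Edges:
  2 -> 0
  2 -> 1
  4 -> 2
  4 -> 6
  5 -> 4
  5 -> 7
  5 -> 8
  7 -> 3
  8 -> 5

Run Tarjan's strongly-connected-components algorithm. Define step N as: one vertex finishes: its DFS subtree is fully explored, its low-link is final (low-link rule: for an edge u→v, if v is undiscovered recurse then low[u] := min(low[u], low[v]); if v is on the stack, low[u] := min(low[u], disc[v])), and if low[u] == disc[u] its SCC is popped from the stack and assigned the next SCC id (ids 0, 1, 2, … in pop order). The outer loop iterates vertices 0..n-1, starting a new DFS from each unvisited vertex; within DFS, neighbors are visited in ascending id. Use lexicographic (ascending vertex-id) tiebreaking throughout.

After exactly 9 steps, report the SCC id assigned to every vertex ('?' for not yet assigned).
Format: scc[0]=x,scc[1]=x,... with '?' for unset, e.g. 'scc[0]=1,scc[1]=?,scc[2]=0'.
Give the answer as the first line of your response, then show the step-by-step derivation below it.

scc[0]=0,scc[1]=1,scc[2]=2,scc[3]=3,scc[4]=5,scc[5]=7,scc[6]=4,scc[7]=6,scc[8]=7

step 1: low=(low[0]=0,low[1]=?,low[2]=?,low[3]=?,low[4]=?,low[5]=?,low[6]=?,low[7]=?,low[8]=?); scc=(scc[0]=0,scc[1]=?,scc[2]=?,scc[3]=?,scc[4]=?,scc[5]=?,scc[6]=?,scc[7]=?,scc[8]=?)
step 2: low=(low[0]=0,low[1]=1,low[2]=?,low[3]=?,low[4]=?,low[5]=?,low[6]=?,low[7]=?,low[8]=?); scc=(scc[0]=0,scc[1]=1,scc[2]=?,scc[3]=?,scc[4]=?,scc[5]=?,scc[6]=?,scc[7]=?,scc[8]=?)
step 3: low=(low[0]=0,low[1]=1,low[2]=2,low[3]=?,low[4]=?,low[5]=?,low[6]=?,low[7]=?,low[8]=?); scc=(scc[0]=0,scc[1]=1,scc[2]=2,scc[3]=?,scc[4]=?,scc[5]=?,scc[6]=?,scc[7]=?,scc[8]=?)
step 4: low=(low[0]=0,low[1]=1,low[2]=2,low[3]=3,low[4]=?,low[5]=?,low[6]=?,low[7]=?,low[8]=?); scc=(scc[0]=0,scc[1]=1,scc[2]=2,scc[3]=3,scc[4]=?,scc[5]=?,scc[6]=?,scc[7]=?,scc[8]=?)
step 5: low=(low[0]=0,low[1]=1,low[2]=2,low[3]=3,low[4]=4,low[5]=?,low[6]=5,low[7]=?,low[8]=?); scc=(scc[0]=0,scc[1]=1,scc[2]=2,scc[3]=3,scc[4]=?,scc[5]=?,scc[6]=4,scc[7]=?,scc[8]=?)
step 6: low=(low[0]=0,low[1]=1,low[2]=2,low[3]=3,low[4]=4,low[5]=?,low[6]=5,low[7]=?,low[8]=?); scc=(scc[0]=0,scc[1]=1,scc[2]=2,scc[3]=3,scc[4]=5,scc[5]=?,scc[6]=4,scc[7]=?,scc[8]=?)
step 7: low=(low[0]=0,low[1]=1,low[2]=2,low[3]=3,low[4]=4,low[5]=6,low[6]=5,low[7]=7,low[8]=?); scc=(scc[0]=0,scc[1]=1,scc[2]=2,scc[3]=3,scc[4]=5,scc[5]=?,scc[6]=4,scc[7]=6,scc[8]=?)
step 8: low=(low[0]=0,low[1]=1,low[2]=2,low[3]=3,low[4]=4,low[5]=6,low[6]=5,low[7]=7,low[8]=6); scc=(scc[0]=0,scc[1]=1,scc[2]=2,scc[3]=3,scc[4]=5,scc[5]=?,scc[6]=4,scc[7]=6,scc[8]=?)
step 9: low=(low[0]=0,low[1]=1,low[2]=2,low[3]=3,low[4]=4,low[5]=6,low[6]=5,low[7]=7,low[8]=6); scc=(scc[0]=0,scc[1]=1,scc[2]=2,scc[3]=3,scc[4]=5,scc[5]=7,scc[6]=4,scc[7]=6,scc[8]=7)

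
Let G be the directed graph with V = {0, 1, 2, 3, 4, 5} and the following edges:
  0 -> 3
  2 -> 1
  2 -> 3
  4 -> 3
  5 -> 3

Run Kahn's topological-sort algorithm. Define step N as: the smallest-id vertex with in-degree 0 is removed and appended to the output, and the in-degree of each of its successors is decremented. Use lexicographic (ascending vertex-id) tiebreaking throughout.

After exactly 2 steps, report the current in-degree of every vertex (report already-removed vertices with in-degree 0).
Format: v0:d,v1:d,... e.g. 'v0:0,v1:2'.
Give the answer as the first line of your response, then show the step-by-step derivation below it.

v0:0,v1:0,v2:0,v3:2,v4:0,v5:0

step 1: output 0; order=[0]; indeg=(0,1,0,3,0,0)
step 2: output 2; order=[0,2]; indeg=(0,0,0,2,0,0)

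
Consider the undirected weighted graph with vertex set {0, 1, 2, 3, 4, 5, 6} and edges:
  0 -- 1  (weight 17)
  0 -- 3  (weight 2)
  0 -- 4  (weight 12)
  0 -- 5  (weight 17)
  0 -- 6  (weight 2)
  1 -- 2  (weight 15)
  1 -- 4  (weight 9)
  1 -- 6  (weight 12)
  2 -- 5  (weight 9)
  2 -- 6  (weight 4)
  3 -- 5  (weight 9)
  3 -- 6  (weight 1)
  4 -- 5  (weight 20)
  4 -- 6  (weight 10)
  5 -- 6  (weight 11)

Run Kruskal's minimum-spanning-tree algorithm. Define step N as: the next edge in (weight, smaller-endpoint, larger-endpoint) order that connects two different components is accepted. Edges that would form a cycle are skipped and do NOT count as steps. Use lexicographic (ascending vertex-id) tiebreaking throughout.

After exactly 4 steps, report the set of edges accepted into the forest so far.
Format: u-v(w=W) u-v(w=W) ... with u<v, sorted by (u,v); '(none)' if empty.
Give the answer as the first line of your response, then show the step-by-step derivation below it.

0-3(w=2) 1-4(w=9) 2-6(w=4) 3-6(w=1)

step 1: add edge 3-6 (w=1); MST = {3-6(w=1)}
step 2: add edge 0-3 (w=2); MST = {0-3(w=2) 3-6(w=1)}
step 3: add edge 2-6 (w=4); MST = {0-3(w=2) 2-6(w=4) 3-6(w=1)}
step 4: add edge 1-4 (w=9); MST = {0-3(w=2) 1-4(w=9) 2-6(w=4) 3-6(w=1)}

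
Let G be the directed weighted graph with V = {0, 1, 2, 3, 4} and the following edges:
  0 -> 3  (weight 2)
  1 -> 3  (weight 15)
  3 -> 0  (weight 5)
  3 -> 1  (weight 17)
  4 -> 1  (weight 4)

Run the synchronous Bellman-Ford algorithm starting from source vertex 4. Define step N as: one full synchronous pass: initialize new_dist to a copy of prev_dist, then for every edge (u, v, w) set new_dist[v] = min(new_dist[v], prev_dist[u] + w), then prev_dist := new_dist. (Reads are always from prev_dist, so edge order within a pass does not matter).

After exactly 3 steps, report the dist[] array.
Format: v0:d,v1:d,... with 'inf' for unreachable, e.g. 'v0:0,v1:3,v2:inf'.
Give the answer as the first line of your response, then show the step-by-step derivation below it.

v0:24,v1:4,v2:inf,v3:19,v4:0

step 1: dist = v0:inf,v1:4,v2:inf,v3:inf,v4:0
step 2: dist = v0:inf,v1:4,v2:inf,v3:19,v4:0
step 3: dist = v0:24,v1:4,v2:inf,v3:19,v4:0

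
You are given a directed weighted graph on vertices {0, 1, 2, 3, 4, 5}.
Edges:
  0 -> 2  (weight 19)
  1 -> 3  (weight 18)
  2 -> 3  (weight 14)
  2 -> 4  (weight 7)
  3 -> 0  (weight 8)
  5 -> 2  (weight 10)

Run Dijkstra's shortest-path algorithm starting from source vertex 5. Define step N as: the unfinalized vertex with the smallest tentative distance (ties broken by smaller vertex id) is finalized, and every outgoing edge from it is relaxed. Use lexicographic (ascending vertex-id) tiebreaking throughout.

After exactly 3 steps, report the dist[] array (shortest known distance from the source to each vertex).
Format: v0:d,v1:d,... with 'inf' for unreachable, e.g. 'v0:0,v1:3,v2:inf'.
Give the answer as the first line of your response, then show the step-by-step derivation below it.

v0:inf,v1:inf,v2:10,v3:24,v4:17,v5:0

step 1: dist = v0:inf,v1:inf,v2:10,v3:inf,v4:inf,v5:0
step 2: dist = v0:inf,v1:inf,v2:10,v3:24,v4:17,v5:0
step 3: dist = v0:inf,v1:inf,v2:10,v3:24,v4:17,v5:0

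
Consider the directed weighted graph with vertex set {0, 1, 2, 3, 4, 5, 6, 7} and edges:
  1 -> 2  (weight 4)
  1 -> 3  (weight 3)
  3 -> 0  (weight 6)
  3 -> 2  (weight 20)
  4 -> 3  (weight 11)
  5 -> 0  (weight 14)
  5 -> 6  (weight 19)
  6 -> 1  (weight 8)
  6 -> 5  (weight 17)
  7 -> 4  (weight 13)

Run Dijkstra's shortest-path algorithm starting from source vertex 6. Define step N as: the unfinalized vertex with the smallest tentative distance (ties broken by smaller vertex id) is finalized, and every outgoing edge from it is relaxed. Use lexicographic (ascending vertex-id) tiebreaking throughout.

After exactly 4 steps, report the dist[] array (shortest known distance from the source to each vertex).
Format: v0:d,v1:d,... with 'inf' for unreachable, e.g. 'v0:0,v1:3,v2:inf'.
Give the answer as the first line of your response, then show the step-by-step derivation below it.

v0:17,v1:8,v2:12,v3:11,v4:inf,v5:17,v6:0,v7:inf

step 1: dist = v0:inf,v1:8,v2:inf,v3:inf,v4:inf,v5:17,v6:0,v7:inf
step 2: dist = v0:inf,v1:8,v2:12,v3:11,v4:inf,v5:17,v6:0,v7:inf
step 3: dist = v0:17,v1:8,v2:12,v3:11,v4:inf,v5:17,v6:0,v7:inf
step 4: dist = v0:17,v1:8,v2:12,v3:11,v4:inf,v5:17,v6:0,v7:inf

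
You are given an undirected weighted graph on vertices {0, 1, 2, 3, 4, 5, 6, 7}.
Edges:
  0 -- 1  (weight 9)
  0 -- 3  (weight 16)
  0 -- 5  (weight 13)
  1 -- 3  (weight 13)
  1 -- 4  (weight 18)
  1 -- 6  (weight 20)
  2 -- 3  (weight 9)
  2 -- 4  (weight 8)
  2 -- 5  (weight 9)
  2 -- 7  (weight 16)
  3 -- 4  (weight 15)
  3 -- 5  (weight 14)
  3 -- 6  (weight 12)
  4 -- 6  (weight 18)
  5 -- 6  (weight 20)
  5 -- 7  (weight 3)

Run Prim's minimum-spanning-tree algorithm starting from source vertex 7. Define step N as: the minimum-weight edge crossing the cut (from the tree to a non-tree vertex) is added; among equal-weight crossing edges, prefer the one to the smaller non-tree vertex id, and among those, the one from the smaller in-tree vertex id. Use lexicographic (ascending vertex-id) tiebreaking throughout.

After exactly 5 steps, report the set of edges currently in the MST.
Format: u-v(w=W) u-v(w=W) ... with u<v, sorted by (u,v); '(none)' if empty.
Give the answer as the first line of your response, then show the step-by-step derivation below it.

2-3(w=9) 2-4(w=8) 2-5(w=9) 3-6(w=12) 5-7(w=3)

step 1: add edge 5-7 (w=3); MST = {5-7(w=3)}
step 2: add edge 2-5 (w=9); MST = {2-5(w=9) 5-7(w=3)}
step 3: add edge 2-4 (w=8); MST = {2-4(w=8) 2-5(w=9) 5-7(w=3)}
step 4: add edge 2-3 (w=9); MST = {2-3(w=9) 2-4(w=8) 2-5(w=9) 5-7(w=3)}
step 5: add edge 3-6 (w=12); MST = {2-3(w=9) 2-4(w=8) 2-5(w=9) 3-6(w=12) 5-7(w=3)}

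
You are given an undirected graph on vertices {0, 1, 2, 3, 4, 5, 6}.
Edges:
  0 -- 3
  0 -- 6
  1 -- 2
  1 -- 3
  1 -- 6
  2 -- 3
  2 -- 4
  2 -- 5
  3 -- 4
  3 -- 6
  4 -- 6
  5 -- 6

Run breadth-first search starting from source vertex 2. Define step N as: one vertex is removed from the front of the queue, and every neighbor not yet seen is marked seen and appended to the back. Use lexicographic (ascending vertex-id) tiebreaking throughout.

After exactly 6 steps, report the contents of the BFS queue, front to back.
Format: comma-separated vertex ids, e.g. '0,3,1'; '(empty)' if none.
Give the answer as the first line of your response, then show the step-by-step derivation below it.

0

step 1: dequeue 2; queue=[1,3,4,5]; order=2
step 2: dequeue 1; queue=[3,4,5,6]; order=2,1
step 3: dequeue 3; queue=[4,5,6,0]; order=2,1,3
step 4: dequeue 4; queue=[5,6,0]; order=2,1,3,4
step 5: dequeue 5; queue=[6,0]; order=2,1,3,4,5
step 6: dequeue 6; queue=[0]; order=2,1,3,4,5,6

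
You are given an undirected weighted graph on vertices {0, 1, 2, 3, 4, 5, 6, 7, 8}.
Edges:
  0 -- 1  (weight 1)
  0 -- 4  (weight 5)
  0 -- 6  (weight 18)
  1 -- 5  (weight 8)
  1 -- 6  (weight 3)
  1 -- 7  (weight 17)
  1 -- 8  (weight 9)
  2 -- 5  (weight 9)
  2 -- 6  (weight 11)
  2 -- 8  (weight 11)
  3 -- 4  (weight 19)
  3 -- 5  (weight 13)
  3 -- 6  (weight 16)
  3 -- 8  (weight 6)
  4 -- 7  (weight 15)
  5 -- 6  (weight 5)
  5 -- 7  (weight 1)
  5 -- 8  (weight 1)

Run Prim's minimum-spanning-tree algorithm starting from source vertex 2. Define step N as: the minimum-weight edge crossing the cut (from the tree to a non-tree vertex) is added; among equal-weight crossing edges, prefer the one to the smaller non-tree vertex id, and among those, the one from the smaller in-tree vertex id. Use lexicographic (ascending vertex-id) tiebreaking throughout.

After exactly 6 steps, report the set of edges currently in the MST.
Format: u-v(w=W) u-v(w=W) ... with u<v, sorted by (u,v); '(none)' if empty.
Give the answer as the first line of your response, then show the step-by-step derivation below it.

0-1(w=1) 1-6(w=3) 2-5(w=9) 5-6(w=5) 5-7(w=1) 5-8(w=1)

step 1: add edge 2-5 (w=9); MST = {2-5(w=9)}
step 2: add edge 5-7 (w=1); MST = {2-5(w=9) 5-7(w=1)}
step 3: add edge 5-8 (w=1); MST = {2-5(w=9) 5-7(w=1) 5-8(w=1)}
step 4: add edge 5-6 (w=5); MST = {2-5(w=9) 5-6(w=5) 5-7(w=1) 5-8(w=1)}
step 5: add edge 1-6 (w=3); MST = {1-6(w=3) 2-5(w=9) 5-6(w=5) 5-7(w=1) 5-8(w=1)}
step 6: add edge 0-1 (w=1); MST = {0-1(w=1) 1-6(w=3) 2-5(w=9) 5-6(w=5) 5-7(w=1) 5-8(w=1)}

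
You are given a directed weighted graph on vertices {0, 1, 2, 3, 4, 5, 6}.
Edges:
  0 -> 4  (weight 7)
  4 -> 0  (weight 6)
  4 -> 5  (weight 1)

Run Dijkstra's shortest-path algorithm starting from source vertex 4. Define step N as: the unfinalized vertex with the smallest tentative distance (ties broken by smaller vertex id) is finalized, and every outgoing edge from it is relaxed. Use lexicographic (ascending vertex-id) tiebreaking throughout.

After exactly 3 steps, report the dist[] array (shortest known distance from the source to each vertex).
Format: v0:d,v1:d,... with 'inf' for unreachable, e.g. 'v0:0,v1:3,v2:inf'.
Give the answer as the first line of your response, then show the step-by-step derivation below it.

v0:6,v1:inf,v2:inf,v3:inf,v4:0,v5:1,v6:inf

step 1: dist = v0:6,v1:inf,v2:inf,v3:inf,v4:0,v5:1,v6:inf
step 2: dist = v0:6,v1:inf,v2:inf,v3:inf,v4:0,v5:1,v6:inf
step 3: dist = v0:6,v1:inf,v2:inf,v3:inf,v4:0,v5:1,v6:inf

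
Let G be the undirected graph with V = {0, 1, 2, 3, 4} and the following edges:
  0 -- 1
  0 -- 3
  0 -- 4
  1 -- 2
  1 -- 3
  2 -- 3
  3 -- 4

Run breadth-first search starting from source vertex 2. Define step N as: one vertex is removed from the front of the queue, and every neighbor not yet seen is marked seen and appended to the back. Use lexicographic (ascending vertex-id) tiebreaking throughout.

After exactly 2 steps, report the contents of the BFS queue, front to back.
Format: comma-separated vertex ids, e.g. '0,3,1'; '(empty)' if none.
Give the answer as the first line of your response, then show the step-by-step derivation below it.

3,0

step 1: dequeue 2; queue=[1,3]; order=2
step 2: dequeue 1; queue=[3,0]; order=2,1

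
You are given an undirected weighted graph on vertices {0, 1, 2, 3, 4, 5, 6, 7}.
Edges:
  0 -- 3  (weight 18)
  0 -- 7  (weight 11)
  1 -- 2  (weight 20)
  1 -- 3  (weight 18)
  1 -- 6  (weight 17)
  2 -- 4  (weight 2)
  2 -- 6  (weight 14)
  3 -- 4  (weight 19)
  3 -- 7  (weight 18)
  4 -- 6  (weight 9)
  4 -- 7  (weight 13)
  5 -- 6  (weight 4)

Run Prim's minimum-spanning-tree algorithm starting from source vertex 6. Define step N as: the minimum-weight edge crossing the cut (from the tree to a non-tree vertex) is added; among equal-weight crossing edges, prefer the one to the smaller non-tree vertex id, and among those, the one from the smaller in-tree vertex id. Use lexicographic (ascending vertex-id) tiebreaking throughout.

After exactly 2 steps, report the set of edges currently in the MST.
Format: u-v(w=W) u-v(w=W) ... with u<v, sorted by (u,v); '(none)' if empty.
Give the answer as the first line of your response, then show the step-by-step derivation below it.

4-6(w=9) 5-6(w=4)

step 1: add edge 5-6 (w=4); MST = {5-6(w=4)}
step 2: add edge 4-6 (w=9); MST = {4-6(w=9) 5-6(w=4)}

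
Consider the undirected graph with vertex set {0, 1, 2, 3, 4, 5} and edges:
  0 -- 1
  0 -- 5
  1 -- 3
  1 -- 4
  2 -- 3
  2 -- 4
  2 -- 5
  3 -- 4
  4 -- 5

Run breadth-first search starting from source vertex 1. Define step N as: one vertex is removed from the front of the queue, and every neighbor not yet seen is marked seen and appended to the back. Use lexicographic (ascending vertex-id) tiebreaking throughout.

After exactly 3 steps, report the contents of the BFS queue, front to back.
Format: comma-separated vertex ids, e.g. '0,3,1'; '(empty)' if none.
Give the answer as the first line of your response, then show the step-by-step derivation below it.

4,5,2

step 1: dequeue 1; queue=[0,3,4]; order=1
step 2: dequeue 0; queue=[3,4,5]; order=1,0
step 3: dequeue 3; queue=[4,5,2]; order=1,0,3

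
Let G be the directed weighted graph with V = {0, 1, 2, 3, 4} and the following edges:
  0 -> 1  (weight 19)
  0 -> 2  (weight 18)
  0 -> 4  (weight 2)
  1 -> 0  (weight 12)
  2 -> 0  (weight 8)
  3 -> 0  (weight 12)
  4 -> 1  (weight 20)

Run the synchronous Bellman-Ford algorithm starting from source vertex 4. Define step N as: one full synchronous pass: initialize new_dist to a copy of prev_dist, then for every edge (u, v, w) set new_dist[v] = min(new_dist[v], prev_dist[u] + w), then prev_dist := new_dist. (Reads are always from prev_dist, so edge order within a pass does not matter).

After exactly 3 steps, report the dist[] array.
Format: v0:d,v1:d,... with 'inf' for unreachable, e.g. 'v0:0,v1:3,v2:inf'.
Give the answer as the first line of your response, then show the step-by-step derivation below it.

v0:32,v1:20,v2:50,v3:inf,v4:0

step 1: dist = v0:inf,v1:20,v2:inf,v3:inf,v4:0
step 2: dist = v0:32,v1:20,v2:inf,v3:inf,v4:0
step 3: dist = v0:32,v1:20,v2:50,v3:inf,v4:0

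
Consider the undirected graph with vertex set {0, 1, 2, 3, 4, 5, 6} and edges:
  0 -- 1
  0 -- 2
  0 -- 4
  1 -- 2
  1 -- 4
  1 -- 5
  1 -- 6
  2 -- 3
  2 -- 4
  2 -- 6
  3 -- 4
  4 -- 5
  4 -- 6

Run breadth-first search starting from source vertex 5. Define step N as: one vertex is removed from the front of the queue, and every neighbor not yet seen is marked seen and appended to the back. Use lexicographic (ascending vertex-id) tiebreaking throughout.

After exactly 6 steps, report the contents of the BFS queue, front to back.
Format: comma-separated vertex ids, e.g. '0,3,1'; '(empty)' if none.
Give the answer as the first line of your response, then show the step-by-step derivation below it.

3

step 1: dequeue 5; queue=[1,4]; order=5
step 2: dequeue 1; queue=[4,0,2,6]; order=5,1
step 3: dequeue 4; queue=[0,2,6,3]; order=5,1,4
step 4: dequeue 0; queue=[2,6,3]; order=5,1,4,0
step 5: dequeue 2; queue=[6,3]; order=5,1,4,0,2
step 6: dequeue 6; queue=[3]; order=5,1,4,0,2,6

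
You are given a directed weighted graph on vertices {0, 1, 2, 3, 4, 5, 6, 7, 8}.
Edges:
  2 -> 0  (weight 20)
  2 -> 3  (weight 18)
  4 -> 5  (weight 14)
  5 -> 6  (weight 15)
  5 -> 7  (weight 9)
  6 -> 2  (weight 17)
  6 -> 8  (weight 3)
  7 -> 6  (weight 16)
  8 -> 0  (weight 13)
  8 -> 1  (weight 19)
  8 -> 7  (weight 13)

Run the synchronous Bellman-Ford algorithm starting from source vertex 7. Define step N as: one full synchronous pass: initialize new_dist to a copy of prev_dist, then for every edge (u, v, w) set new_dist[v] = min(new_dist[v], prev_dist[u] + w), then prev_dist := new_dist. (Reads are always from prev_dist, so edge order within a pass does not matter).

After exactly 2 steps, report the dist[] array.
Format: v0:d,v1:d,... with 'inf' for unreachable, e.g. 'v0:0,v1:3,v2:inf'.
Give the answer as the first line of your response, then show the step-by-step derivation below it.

v0:inf,v1:inf,v2:33,v3:inf,v4:inf,v5:inf,v6:16,v7:0,v8:19

step 1: dist = v0:inf,v1:inf,v2:inf,v3:inf,v4:inf,v5:inf,v6:16,v7:0,v8:inf
step 2: dist = v0:inf,v1:inf,v2:33,v3:inf,v4:inf,v5:inf,v6:16,v7:0,v8:19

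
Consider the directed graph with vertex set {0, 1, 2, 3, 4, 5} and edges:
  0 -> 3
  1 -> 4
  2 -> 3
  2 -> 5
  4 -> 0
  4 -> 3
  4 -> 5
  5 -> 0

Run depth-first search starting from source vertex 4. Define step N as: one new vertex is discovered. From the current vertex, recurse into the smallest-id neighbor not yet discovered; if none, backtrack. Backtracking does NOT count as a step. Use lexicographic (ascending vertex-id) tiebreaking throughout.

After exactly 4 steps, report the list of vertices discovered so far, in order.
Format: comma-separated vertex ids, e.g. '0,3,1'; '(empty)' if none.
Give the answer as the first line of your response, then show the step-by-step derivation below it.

4,0,3,5

step 1: discover 4; path=4; order=4
step 2: discover 0; path=4>0; order=4,0
step 3: discover 3; path=4>0>3; order=4,0,3
step 4: discover 5; path=4>5; order=4,0,3,5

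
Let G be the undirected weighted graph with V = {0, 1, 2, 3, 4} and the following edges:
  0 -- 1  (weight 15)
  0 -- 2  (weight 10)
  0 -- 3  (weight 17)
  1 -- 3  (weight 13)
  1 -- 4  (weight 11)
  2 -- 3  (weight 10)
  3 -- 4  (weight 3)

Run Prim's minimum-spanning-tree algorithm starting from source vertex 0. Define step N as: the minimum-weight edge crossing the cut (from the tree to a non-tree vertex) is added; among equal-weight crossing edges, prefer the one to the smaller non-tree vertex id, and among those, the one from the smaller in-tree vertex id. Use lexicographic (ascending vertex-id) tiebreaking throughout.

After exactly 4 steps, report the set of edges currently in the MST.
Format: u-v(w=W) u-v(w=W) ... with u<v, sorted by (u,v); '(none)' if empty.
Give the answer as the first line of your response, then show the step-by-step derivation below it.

0-2(w=10) 1-4(w=11) 2-3(w=10) 3-4(w=3)

step 1: add edge 0-2 (w=10); MST = {0-2(w=10)}
step 2: add edge 2-3 (w=10); MST = {0-2(w=10) 2-3(w=10)}
step 3: add edge 3-4 (w=3); MST = {0-2(w=10) 2-3(w=10) 3-4(w=3)}
step 4: add edge 1-4 (w=11); MST = {0-2(w=10) 1-4(w=11) 2-3(w=10) 3-4(w=3)}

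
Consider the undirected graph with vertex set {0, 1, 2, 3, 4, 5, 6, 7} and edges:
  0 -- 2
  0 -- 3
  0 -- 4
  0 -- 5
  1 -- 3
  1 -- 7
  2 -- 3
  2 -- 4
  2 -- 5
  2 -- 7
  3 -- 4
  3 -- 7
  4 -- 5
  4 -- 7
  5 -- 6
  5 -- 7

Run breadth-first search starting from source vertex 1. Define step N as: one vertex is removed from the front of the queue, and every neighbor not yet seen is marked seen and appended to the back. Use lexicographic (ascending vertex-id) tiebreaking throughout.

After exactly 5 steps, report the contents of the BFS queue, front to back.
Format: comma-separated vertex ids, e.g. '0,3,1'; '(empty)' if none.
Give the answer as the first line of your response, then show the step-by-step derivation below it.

4,5

step 1: dequeue 1; queue=[3,7]; order=1
step 2: dequeue 3; queue=[7,0,2,4]; order=1,3
step 3: dequeue 7; queue=[0,2,4,5]; order=1,3,7
step 4: dequeue 0; queue=[2,4,5]; order=1,3,7,0
step 5: dequeue 2; queue=[4,5]; order=1,3,7,0,2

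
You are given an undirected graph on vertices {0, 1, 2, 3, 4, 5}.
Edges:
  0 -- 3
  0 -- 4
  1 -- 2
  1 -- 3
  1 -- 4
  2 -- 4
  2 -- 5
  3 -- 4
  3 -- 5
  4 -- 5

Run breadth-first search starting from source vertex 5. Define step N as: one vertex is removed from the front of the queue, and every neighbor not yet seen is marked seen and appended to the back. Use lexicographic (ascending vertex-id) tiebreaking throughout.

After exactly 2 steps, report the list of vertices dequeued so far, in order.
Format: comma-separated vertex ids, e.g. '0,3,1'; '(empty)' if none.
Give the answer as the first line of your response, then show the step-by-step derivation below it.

5,2

step 1: dequeue 5; queue=[2,3,4]; order=5
step 2: dequeue 2; queue=[3,4,1]; order=5,2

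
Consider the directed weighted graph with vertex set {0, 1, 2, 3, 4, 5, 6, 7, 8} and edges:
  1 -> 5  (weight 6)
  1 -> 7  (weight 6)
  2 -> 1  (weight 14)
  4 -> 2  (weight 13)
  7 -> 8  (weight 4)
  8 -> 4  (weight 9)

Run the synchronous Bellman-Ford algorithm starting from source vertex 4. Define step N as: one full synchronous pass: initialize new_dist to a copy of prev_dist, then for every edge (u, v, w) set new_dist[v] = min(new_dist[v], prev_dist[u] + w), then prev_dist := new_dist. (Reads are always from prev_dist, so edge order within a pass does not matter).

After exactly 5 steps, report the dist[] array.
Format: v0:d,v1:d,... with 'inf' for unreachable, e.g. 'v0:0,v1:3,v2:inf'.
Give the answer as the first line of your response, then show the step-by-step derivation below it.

v0:inf,v1:27,v2:13,v3:inf,v4:0,v5:33,v6:inf,v7:33,v8:37

step 1: dist = v0:inf,v1:inf,v2:13,v3:inf,v4:0,v5:inf,v6:inf,v7:inf,v8:inf
step 2: dist = v0:inf,v1:27,v2:13,v3:inf,v4:0,v5:inf,v6:inf,v7:inf,v8:inf
step 3: dist = v0:inf,v1:27,v2:13,v3:inf,v4:0,v5:33,v6:inf,v7:33,v8:inf
step 4: dist = v0:inf,v1:27,v2:13,v3:inf,v4:0,v5:33,v6:inf,v7:33,v8:37
step 5: dist = v0:inf,v1:27,v2:13,v3:inf,v4:0,v5:33,v6:inf,v7:33,v8:37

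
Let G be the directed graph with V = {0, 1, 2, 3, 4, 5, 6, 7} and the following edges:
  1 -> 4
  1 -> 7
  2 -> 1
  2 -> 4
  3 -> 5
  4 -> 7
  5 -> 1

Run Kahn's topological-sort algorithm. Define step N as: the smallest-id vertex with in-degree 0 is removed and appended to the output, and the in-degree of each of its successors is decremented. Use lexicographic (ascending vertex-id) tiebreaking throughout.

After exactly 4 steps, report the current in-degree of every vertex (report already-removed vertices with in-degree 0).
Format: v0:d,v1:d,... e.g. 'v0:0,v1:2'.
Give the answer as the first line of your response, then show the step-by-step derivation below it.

v0:0,v1:0,v2:0,v3:0,v4:1,v5:0,v6:0,v7:2

step 1: output 0; order=[0]; indeg=(0,2,0,0,2,1,0,2)
step 2: output 2; order=[0,2]; indeg=(0,1,0,0,1,1,0,2)
step 3: output 3; order=[0,2,3]; indeg=(0,1,0,0,1,0,0,2)
step 4: output 5; order=[0,2,3,5]; indeg=(0,0,0,0,1,0,0,2)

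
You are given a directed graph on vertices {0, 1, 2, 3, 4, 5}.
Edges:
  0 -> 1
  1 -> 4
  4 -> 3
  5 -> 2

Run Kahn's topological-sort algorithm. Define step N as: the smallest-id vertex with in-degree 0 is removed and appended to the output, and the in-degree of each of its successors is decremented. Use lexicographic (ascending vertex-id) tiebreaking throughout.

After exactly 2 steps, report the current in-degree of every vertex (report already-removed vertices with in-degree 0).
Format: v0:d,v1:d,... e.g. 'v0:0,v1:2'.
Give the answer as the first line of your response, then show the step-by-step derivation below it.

v0:0,v1:0,v2:1,v3:1,v4:0,v5:0

step 1: output 0; order=[0]; indeg=(0,0,1,1,1,0)
step 2: output 1; order=[0,1]; indeg=(0,0,1,1,0,0)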